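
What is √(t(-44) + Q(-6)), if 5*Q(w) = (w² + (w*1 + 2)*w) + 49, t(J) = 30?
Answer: √1295/5 ≈ 7.1972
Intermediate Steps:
Q(w) = 49/5 + w²/5 + w*(2 + w)/5 (Q(w) = ((w² + (w*1 + 2)*w) + 49)/5 = ((w² + (w + 2)*w) + 49)/5 = ((w² + (2 + w)*w) + 49)/5 = ((w² + w*(2 + w)) + 49)/5 = (49 + w² + w*(2 + w))/5 = 49/5 + w²/5 + w*(2 + w)/5)
√(t(-44) + Q(-6)) = √(30 + (49/5 + (⅖)*(-6) + (⅖)*(-6)²)) = √(30 + (49/5 - 12/5 + (⅖)*36)) = √(30 + (49/5 - 12/5 + 72/5)) = √(30 + 109/5) = √(259/5) = √1295/5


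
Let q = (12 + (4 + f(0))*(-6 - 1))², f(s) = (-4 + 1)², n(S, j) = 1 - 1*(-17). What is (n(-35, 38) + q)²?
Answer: 39175081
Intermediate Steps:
n(S, j) = 18 (n(S, j) = 1 + 17 = 18)
f(s) = 9 (f(s) = (-3)² = 9)
q = 6241 (q = (12 + (4 + 9)*(-6 - 1))² = (12 + 13*(-7))² = (12 - 91)² = (-79)² = 6241)
(n(-35, 38) + q)² = (18 + 6241)² = 6259² = 39175081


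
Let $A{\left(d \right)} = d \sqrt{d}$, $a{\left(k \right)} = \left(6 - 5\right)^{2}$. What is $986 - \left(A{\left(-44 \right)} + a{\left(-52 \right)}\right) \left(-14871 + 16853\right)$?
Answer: $-996 + 174416 i \sqrt{11} \approx -996.0 + 5.7847 \cdot 10^{5} i$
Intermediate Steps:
$a{\left(k \right)} = 1$ ($a{\left(k \right)} = 1^{2} = 1$)
$A{\left(d \right)} = d^{\frac{3}{2}}$
$986 - \left(A{\left(-44 \right)} + a{\left(-52 \right)}\right) \left(-14871 + 16853\right) = 986 - \left(\left(-44\right)^{\frac{3}{2}} + 1\right) \left(-14871 + 16853\right) = 986 - \left(- 88 i \sqrt{11} + 1\right) 1982 = 986 - \left(1 - 88 i \sqrt{11}\right) 1982 = 986 - \left(1982 - 174416 i \sqrt{11}\right) = -996 + 174416 i \sqrt{11}$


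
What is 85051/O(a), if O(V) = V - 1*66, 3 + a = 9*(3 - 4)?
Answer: -85051/78 ≈ -1090.4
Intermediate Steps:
a = -12 (a = -3 + 9*(3 - 4) = -3 + 9*(-1) = -3 - 9 = -12)
O(V) = -66 + V (O(V) = V - 66 = -66 + V)
85051/O(a) = 85051/(-66 - 12) = 85051/(-78) = 85051*(-1/78) = -85051/78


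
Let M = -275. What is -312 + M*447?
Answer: -123237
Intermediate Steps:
-312 + M*447 = -312 - 275*447 = -312 - 122925 = -123237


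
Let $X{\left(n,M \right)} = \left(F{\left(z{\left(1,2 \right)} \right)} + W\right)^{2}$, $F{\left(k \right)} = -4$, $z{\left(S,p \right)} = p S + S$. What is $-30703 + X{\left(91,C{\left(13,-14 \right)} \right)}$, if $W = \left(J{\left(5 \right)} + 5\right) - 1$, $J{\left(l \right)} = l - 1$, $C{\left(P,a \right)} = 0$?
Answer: $-30687$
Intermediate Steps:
$z{\left(S,p \right)} = S + S p$ ($z{\left(S,p \right)} = S p + S = S + S p$)
$J{\left(l \right)} = -1 + l$
$W = 8$ ($W = \left(\left(-1 + 5\right) + 5\right) - 1 = \left(4 + 5\right) - 1 = 9 - 1 = 8$)
$X{\left(n,M \right)} = 16$ ($X{\left(n,M \right)} = \left(-4 + 8\right)^{2} = 4^{2} = 16$)
$-30703 + X{\left(91,C{\left(13,-14 \right)} \right)} = -30703 + 16 = -30687$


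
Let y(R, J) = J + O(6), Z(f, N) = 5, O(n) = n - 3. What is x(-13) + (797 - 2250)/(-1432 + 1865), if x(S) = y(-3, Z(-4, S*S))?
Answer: 2011/433 ≈ 4.6443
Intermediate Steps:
O(n) = -3 + n
y(R, J) = 3 + J (y(R, J) = J + (-3 + 6) = J + 3 = 3 + J)
x(S) = 8 (x(S) = 3 + 5 = 8)
x(-13) + (797 - 2250)/(-1432 + 1865) = 8 + (797 - 2250)/(-1432 + 1865) = 8 - 1453/433 = 2011/433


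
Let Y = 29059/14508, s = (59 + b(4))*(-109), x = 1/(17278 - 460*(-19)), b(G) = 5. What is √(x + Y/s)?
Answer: I*√187105605707289061/27429424464 ≈ 0.01577*I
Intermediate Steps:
x = 1/26018 (x = 1/(17278 + 8740) = 1/26018 ≈ 3.8435e-5)
s = -6976 (s = (59 + 5)*(-109) = 64*(-109) = -6976)
Y = 29059/14508 (Y = 29059*(1/14508) = 29059/14508 ≈ 2.0030)
√(x + Y/s) = √(1/26018 + (29059/14508)/(-6976)) = √(1/26018 + (29059/14508)*(-1/6976)) = √(1/26018 - 29059/101207808) = √(-327424627/1316612374272) = I*√187105605707289061/27429424464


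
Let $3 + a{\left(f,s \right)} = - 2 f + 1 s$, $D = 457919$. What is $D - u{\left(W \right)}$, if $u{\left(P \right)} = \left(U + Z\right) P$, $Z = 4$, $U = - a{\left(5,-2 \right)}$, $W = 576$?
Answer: $446975$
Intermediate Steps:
$a{\left(f,s \right)} = -3 + s - 2 f$ ($a{\left(f,s \right)} = -3 - \left(- s + 2 f\right) = -3 + s - 2 f$)
$U = 15$ ($U = - (-3 - 2 - 10) = \left(-1\right) \left(-15\right) = 15$)
$u{\left(P \right)} = 19 P$ ($u{\left(P \right)} = \left(15 + 4\right) P = 19 P$)
$D - u{\left(W \right)} = 457919 - 19 \cdot 576 = 457919 - 10944 = 446975$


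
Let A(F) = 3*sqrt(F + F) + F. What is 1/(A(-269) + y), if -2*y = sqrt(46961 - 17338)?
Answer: -2/(538 + sqrt(29623) - 6*I*sqrt(538)) ≈ -0.0027123 - 0.00053156*I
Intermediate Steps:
y = -sqrt(29623)/2 (y = -sqrt(46961 - 17338)/2 = -sqrt(29623)/2 ≈ -86.057)
A(F) = F + 3*sqrt(2)*sqrt(F) (A(F) = 3*sqrt(2*F) + F = 3*(sqrt(2)*sqrt(F)) + F = 3*sqrt(2)*sqrt(F) + F = F + 3*sqrt(2)*sqrt(F))
1/(A(-269) + y) = 1/((-269 + 3*sqrt(2)*sqrt(-269)) - sqrt(29623)/2) = 1/((-269 + 3*sqrt(2)*(I*sqrt(269))) - sqrt(29623)/2) = 1/((-269 + 3*I*sqrt(538)) - sqrt(29623)/2) = 1/(-269 - sqrt(29623)/2 + 3*I*sqrt(538))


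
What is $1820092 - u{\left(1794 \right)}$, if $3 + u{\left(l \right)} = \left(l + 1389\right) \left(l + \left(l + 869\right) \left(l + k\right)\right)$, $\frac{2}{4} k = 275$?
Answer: $-19872405383$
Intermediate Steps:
$k = 550$ ($k = 2 \cdot 275 = 550$)
$u{\left(l \right)} = -3 + \left(1389 + l\right) \left(l + \left(550 + l\right) \left(869 + l\right)\right)$ ($u{\left(l \right)} = -3 + \left(l + 1389\right) \left(l + \left(l + 869\right) \left(l + 550\right)\right) = -3 + \left(1389 + l\right) \left(l + \left(869 + l\right) \left(550 + l\right)\right) = -3 + \left(1389 + l\right) \left(l + \left(550 + l\right) \left(869 + l\right)\right)$)
$1820092 - u{\left(1794 \right)} = 1820092 - \left(663872547 + 1794^{3} + 2809 \cdot 1794^{2} + 2450330 \cdot 1794\right) = 1820092 - \left(663872547 + 5773874184 + 2809 \cdot 3218436 + 4395892020\right) = 1820092 - \left(663872547 + 5773874184 + 9040586724 + 4395892020\right) = 1820092 - 19874225475 = -19872405383$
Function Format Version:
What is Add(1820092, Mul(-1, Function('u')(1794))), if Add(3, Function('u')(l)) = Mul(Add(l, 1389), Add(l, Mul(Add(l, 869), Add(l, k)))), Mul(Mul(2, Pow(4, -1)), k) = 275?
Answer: -19872405383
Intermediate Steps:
k = 550 (k = Mul(2, 275) = 550)
Function('u')(l) = Add(-3, Mul(Add(1389, l), Add(l, Mul(Add(550, l), Add(869, l))))) (Function('u')(l) = Add(-3, Mul(Add(l, 1389), Add(l, Mul(Add(l, 869), Add(l, 550))))) = Add(-3, Mul(Add(1389, l), Add(l, Mul(Add(869, l), Add(550, l))))) = Add(-3, Mul(Add(1389, l), Add(l, Mul(Add(550, l), Add(869, l))))))
Add(1820092, Mul(-1, Function('u')(1794))) = Add(1820092, Mul(-1, Add(663872547, Pow(1794, 3), Mul(2809, Pow(1794, 2)), Mul(2450330, 1794)))) = Add(1820092, Mul(-1, Add(663872547, 5773874184, Mul(2809, 3218436), 4395892020))) = Add(1820092, Mul(-1, Add(663872547, 5773874184, 9040586724, 4395892020))) = Add(1820092, Mul(-1, 19874225475)) = Add(1820092, -19874225475) = -19872405383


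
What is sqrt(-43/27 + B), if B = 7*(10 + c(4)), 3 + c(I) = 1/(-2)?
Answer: sqrt(14226)/18 ≈ 6.6263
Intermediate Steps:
c(I) = -7/2 (c(I) = -3 + 1/(-2) = -3 + 1*(-1/2) = -3 - 1/2 = -7/2)
B = 91/2 (B = 7*(10 - 7/2) = 7*(13/2) = 91/2 ≈ 45.500)
sqrt(-43/27 + B) = sqrt(-43/27 + 91/2) = sqrt(2371/54) = sqrt(14226)/18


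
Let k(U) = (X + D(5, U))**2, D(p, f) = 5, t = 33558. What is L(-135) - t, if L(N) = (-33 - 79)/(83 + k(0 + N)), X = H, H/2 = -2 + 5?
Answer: -1711486/51 ≈ -33559.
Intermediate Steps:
H = 6 (H = 2*(-2 + 5) = 2*3 = 6)
X = 6
k(U) = 121 (k(U) = (6 + 5)**2 = 11**2 = 121)
L(N) = -28/51 (L(N) = (-33 - 79)/(83 + 121) = -112/204 = -112*1/204 = -28/51)
L(-135) - t = -28/51 - 1*33558 = -28/51 - 33558 = -1711486/51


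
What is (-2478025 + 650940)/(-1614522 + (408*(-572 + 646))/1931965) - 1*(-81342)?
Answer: 14925029027121413/183482350914 ≈ 81343.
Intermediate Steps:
(-2478025 + 650940)/(-1614522 + (408*(-572 + 646))/1931965) - 1*(-81342) = -1827085/(-1614522 + (408*74)*(1/1931965)) + 81342 = -1827085/(-1614522 + 30192*(1/1931965)) + 81342 = -1827085/(-1614522 + 1776/113645) + 81342 = -1827085/(-183482350914/113645) + 81342 = -1827085*(-113645/183482350914) + 81342 = 207639074825/183482350914 + 81342 = 14925029027121413/183482350914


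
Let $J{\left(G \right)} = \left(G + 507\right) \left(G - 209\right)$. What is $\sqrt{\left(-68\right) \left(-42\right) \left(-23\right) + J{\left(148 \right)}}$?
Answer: $i \sqrt{105643} \approx 325.03 i$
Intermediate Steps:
$J{\left(G \right)} = \left(-209 + G\right) \left(507 + G\right)$ ($J{\left(G \right)} = \left(507 + G\right) \left(-209 + G\right) = \left(-209 + G\right) \left(507 + G\right)$)
$\sqrt{\left(-68\right) \left(-42\right) \left(-23\right) + J{\left(148 \right)}} = \sqrt{\left(-68\right) \left(-42\right) \left(-23\right) + \left(-105963 + 148^{2} + 298 \cdot 148\right)} = \sqrt{2856 \left(-23\right) + \left(-105963 + 21904 + 44104\right)} = \sqrt{-65688 - 39955} = \sqrt{-105643} = i \sqrt{105643}$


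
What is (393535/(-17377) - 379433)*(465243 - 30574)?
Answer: -2866120789503144/17377 ≈ -1.6494e+11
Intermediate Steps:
(393535/(-17377) - 379433)*(465243 - 30574) = (393535*(-1/17377) - 379433)*434669 = (-393535/17377 - 379433)*434669 = -6593800776/17377*434669 = -2866120789503144/17377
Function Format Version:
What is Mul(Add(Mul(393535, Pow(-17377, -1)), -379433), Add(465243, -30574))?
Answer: Rational(-2866120789503144, 17377) ≈ -1.6494e+11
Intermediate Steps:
Mul(Add(Mul(393535, Pow(-17377, -1)), -379433), Add(465243, -30574)) = Mul(Add(Mul(393535, Rational(-1, 17377)), -379433), 434669) = Mul(Add(Rational(-393535, 17377), -379433), 434669) = Mul(Rational(-6593800776, 17377), 434669) = Rational(-2866120789503144, 17377)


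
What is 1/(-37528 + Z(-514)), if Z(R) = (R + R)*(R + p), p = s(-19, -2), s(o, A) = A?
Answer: 1/492920 ≈ 2.0287e-6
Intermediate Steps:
p = -2
Z(R) = 2*R*(-2 + R) (Z(R) = (R + R)*(R - 2) = (2*R)*(-2 + R) = 2*R*(-2 + R))
1/(-37528 + Z(-514)) = 1/(-37528 + 2*(-514)*(-2 - 514)) = 1/(-37528 + 2*(-514)*(-516)) = 1/(-37528 + 530448) = 1/492920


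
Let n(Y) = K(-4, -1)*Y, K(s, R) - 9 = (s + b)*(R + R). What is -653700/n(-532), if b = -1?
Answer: 163425/2527 ≈ 64.672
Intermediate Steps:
K(s, R) = 9 + 2*R*(-1 + s) (K(s, R) = 9 + (s - 1)*(R + R) = 9 + (-1 + s)*(2*R) = 9 + 2*R*(-1 + s))
n(Y) = 19*Y (n(Y) = (9 - 2*(-1) + 2*(-1)*(-4))*Y = (9 + 2 + 8)*Y = 19*Y)
-653700/n(-532) = -653700/(19*(-532)) = -653700/(-10108) = -653700*(-1/10108) = 163425/2527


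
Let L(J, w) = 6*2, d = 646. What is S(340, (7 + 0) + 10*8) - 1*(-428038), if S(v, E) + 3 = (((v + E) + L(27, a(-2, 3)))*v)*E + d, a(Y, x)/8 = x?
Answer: 13414301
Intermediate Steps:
a(Y, x) = 8*x
L(J, w) = 12
S(v, E) = 643 + E*v*(12 + E + v) (S(v, E) = -3 + ((((v + E) + 12)*v)*E + 646) = -3 + ((((E + v) + 12)*v)*E + 646) = -3 + (((12 + E + v)*v)*E + 646) = -3 + ((v*(12 + E + v))*E + 646) = -3 + (E*v*(12 + E + v) + 646) = -3 + (646 + E*v*(12 + E + v)) = 643 + E*v*(12 + E + v))
S(340, (7 + 0) + 10*8) - 1*(-428038) = (643 + ((7 + 0) + 10*8)*340² + 340*((7 + 0) + 10*8)² + 12*((7 + 0) + 10*8)*340) - 1*(-428038) = (643 + (7 + 80)*115600 + 340*(7 + 80)² + 12*(7 + 80)*340) + 428038 = (643 + 87*115600 + 340*87² + 12*87*340) + 428038 = (643 + 10057200 + 340*7569 + 354960) + 428038 = (643 + 10057200 + 2573460 + 354960) + 428038 = 12986263 + 428038 = 13414301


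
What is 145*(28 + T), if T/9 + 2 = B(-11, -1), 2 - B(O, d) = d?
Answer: 5365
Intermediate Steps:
B(O, d) = 2 - d
T = 9 (T = -18 + 9*(2 - 1*(-1)) = -18 + 9*(2 + 1) = -18 + 9*3 = -18 + 27 = 9)
145*(28 + T) = 145*(28 + 9) = 145*37 = 5365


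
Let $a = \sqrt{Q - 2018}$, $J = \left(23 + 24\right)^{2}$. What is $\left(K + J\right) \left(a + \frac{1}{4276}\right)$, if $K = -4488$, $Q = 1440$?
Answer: $- \frac{2279}{4276} - 38743 i \sqrt{2} \approx -0.53298 - 54791.0 i$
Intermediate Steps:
$J = 2209$ ($J = 47^{2} = 2209$)
$a = 17 i \sqrt{2}$ ($a = \sqrt{1440 - 2018} = \sqrt{-578} = 17 i \sqrt{2} \approx 24.042 i$)
$\left(K + J\right) \left(a + \frac{1}{4276}\right) = \left(-4488 + 2209\right) \left(17 i \sqrt{2} + \frac{1}{4276}\right) = - 2279 \left(17 i \sqrt{2} + \frac{1}{4276}\right) = - 2279 \left(\frac{1}{4276} + 17 i \sqrt{2}\right) = - \frac{2279}{4276} - 38743 i \sqrt{2}$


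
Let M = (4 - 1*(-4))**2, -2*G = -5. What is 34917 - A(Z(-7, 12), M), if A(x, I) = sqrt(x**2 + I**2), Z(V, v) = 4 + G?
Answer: 34917 - sqrt(16553)/2 ≈ 34853.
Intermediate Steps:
G = 5/2 (G = -1/2*(-5) = 5/2 ≈ 2.5000)
Z(V, v) = 13/2 (Z(V, v) = 4 + 5/2 = 13/2)
M = 64 (M = (4 + 4)**2 = 8**2 = 64)
A(x, I) = sqrt(I**2 + x**2)
34917 - A(Z(-7, 12), M) = 34917 - sqrt(64**2 + (13/2)**2) = 34917 - sqrt(4096 + 169/4) = 34917 - sqrt(16553/4) = 34917 - sqrt(16553)/2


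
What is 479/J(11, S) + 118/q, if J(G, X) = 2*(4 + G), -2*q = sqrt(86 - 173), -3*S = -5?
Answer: 479/30 + 236*I*sqrt(87)/87 ≈ 15.967 + 25.302*I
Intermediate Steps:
S = 5/3 (S = -1/3*(-5) = 5/3 ≈ 1.6667)
q = -I*sqrt(87)/2 (q = -sqrt(86 - 173)/2 = -I*sqrt(87)/2 ≈ -4.6637*I)
J(G, X) = 8 + 2*G
479/J(11, S) + 118/q = 479/(8 + 2*11) + 118/((-I*sqrt(87)/2)) = 479/(8 + 22) + 118*(2*I*sqrt(87)/87) = 479/30 + 236*I*sqrt(87)/87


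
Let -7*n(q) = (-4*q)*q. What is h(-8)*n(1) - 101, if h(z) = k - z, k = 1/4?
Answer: -674/7 ≈ -96.286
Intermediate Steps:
k = ¼ ≈ 0.25000
n(q) = 4*q²/7 (n(q) = -(-4*q)*q/7 = -(-4)*q²/7 = 4*q²/7)
h(z) = ¼ - z
h(-8)*n(1) - 101 = (¼ - 1*(-8))*((4/7)*1²) - 101 = (¼ + 8)*((4/7)*1) - 101 = (33/4)*(4/7) - 101 = 33/7 - 101 = -674/7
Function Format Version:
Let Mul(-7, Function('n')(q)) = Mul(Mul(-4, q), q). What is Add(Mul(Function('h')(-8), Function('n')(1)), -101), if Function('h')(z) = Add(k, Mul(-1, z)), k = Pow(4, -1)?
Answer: Rational(-674, 7) ≈ -96.286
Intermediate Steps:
k = Rational(1, 4) ≈ 0.25000
Function('n')(q) = Mul(Rational(4, 7), Pow(q, 2)) (Function('n')(q) = Mul(Rational(-1, 7), Mul(Mul(-4, q), q)) = Mul(Rational(-1, 7), Mul(-4, Pow(q, 2))) = Mul(Rational(4, 7), Pow(q, 2)))
Function('h')(z) = Add(Rational(1, 4), Mul(-1, z))
Add(Mul(Function('h')(-8), Function('n')(1)), -101) = Add(Mul(Add(Rational(1, 4), Mul(-1, -8)), Mul(Rational(4, 7), Pow(1, 2))), -101) = Add(Mul(Add(Rational(1, 4), 8), Mul(Rational(4, 7), 1)), -101) = Add(Mul(Rational(33, 4), Rational(4, 7)), -101) = Add(Rational(33, 7), -101) = Rational(-674, 7)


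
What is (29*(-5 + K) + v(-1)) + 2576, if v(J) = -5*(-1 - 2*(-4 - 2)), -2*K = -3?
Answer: 4839/2 ≈ 2419.5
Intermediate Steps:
K = 3/2 (K = -½*(-3) = 3/2 ≈ 1.5000)
v(J) = -55 (v(J) = -5*(-1 - 2*(-6)) = -5*(-1 + 12) = -5*11 = -55)
(29*(-5 + K) + v(-1)) + 2576 = (29*(-5 + 3/2) - 55) + 2576 = (29*(-7/2) - 55) + 2576 = (-203/2 - 55) + 2576 = -313/2 + 2576 = 4839/2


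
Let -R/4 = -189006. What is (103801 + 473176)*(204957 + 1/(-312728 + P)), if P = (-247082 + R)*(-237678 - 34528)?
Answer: 16382803531359908756443/138537378780 ≈ 1.1826e+11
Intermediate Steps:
R = 756024 (R = -4*(-189006) = 756024)
P = -138537066052 (P = (-247082 + 756024)*(-237678 - 34528) = 508942*(-272206) = -138537066052)
(103801 + 473176)*(204957 + 1/(-312728 + P)) = (103801 + 473176)*(204957 + 1/(-312728 - 138537066052)) = 576977*(204957 + 1/(-138537378780)) = 576977*(204957 - 1/138537378780) = 576977*(28394205542612459/138537378780) = 16382803531359908756443/138537378780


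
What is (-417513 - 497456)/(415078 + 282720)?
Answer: -914969/697798 ≈ -1.3112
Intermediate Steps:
(-417513 - 497456)/(415078 + 282720) = -914969/697798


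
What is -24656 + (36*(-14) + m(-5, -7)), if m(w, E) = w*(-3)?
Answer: -25145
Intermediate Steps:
m(w, E) = -3*w
-24656 + (36*(-14) + m(-5, -7)) = -24656 + (36*(-14) - 3*(-5)) = -24656 + (-504 + 15) = -24656 - 489 = -25145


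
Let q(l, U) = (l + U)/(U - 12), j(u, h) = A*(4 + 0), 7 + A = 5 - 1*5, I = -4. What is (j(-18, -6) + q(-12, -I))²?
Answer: 729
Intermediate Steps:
A = -7 (A = -7 + (5 - 1*5) = -7 + (5 - 5) = -7 + 0 = -7)
j(u, h) = -28 (j(u, h) = -7*(4 + 0) = -7*4 = -28)
q(l, U) = (U + l)/(-12 + U)
(j(-18, -6) + q(-12, -I))² = (-28 + (-1*(-4) - 12)/(-12 - 1*(-4)))² = (-28 + (4 - 12)/(-12 + 4))² = (-28 - 8/(-8))² = (-28 - ⅛*(-8))² = (-28 + 1)² = (-27)² = 729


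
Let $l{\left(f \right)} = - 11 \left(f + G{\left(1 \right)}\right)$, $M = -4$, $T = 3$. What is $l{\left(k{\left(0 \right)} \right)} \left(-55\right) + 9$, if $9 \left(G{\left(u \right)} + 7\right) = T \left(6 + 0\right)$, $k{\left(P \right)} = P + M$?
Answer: $-5436$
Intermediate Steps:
$k{\left(P \right)} = -4 + P$ ($k{\left(P \right)} = P - 4 = -4 + P$)
$G{\left(u \right)} = -5$ ($G{\left(u \right)} = -7 + \frac{3 \left(6 + 0\right)}{9} = -7 + \frac{3 \cdot 6}{9} = -7 + \frac{1}{9} \cdot 18 = -7 + 2 = -5$)
$l{\left(f \right)} = 55 - 11 f$ ($l{\left(f \right)} = - 11 \left(f - 5\right) = - 11 \left(-5 + f\right) = 55 - 11 f$)
$l{\left(k{\left(0 \right)} \right)} \left(-55\right) + 9 = \left(55 - 11 \left(-4 + 0\right)\right) \left(-55\right) + 9 = \left(55 - -44\right) \left(-55\right) + 9 = \left(55 + 44\right) \left(-55\right) + 9 = 99 \left(-55\right) + 9 = -5445 + 9 = -5436$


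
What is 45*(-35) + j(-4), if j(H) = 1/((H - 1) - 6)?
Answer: -17326/11 ≈ -1575.1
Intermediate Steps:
j(H) = 1/(-7 + H) (j(H) = 1/((-1 + H) - 6) = 1/(-7 + H))
45*(-35) + j(-4) = 45*(-35) + 1/(-7 - 4) = -1575 + 1/(-11) = -1575 - 1/11 = -17326/11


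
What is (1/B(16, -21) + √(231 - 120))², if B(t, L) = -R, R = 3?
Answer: 1000/9 - 2*√111/3 ≈ 104.09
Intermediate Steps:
B(t, L) = -3 (B(t, L) = -1*3 = -3)
(1/B(16, -21) + √(231 - 120))² = (1/(-3) + √(231 - 120))² = (-⅓ + √111)²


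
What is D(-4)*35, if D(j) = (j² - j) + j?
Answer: 560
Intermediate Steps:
D(j) = j²
D(-4)*35 = (-4)²*35 = 16*35 = 560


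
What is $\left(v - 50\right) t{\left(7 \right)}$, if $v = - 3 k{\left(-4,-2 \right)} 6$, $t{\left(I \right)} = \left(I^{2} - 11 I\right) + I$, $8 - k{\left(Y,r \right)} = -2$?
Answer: $4830$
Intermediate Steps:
$k{\left(Y,r \right)} = 10$ ($k{\left(Y,r \right)} = 8 - -2 = 8 + 2 = 10$)
$t{\left(I \right)} = I^{2} - 10 I$
$v = -180$ ($v = \left(-3\right) 10 \cdot 6 = \left(-30\right) 6 = -180$)
$\left(v - 50\right) t{\left(7 \right)} = \left(-180 - 50\right) 7 \left(-10 + 7\right) = - 230 \cdot 7 \left(-3\right) = \left(-230\right) \left(-21\right) = 4830$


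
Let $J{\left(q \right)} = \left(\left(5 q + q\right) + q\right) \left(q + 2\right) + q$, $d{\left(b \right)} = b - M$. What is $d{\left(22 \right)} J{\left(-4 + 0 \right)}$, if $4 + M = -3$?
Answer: $1508$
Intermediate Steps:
$M = -7$ ($M = -4 - 3 = -7$)
$d{\left(b \right)} = 7 + b$ ($d{\left(b \right)} = b - -7 = b + 7 = 7 + b$)
$J{\left(q \right)} = q + 7 q \left(2 + q\right)$ ($J{\left(q \right)} = \left(6 q + q\right) \left(2 + q\right) + q = 7 q \left(2 + q\right) + q = q + 7 q \left(2 + q\right)$)
$d{\left(22 \right)} J{\left(-4 + 0 \right)} = \left(7 + 22\right) \left(-4 + 0\right) \left(15 + 7 \left(-4 + 0\right)\right) = 29 \left(- 4 \left(15 + 7 \left(-4\right)\right)\right) = 29 \left(- 4 \left(15 - 28\right)\right) = 29 \left(\left(-4\right) \left(-13\right)\right) = 29 \cdot 52 = 1508$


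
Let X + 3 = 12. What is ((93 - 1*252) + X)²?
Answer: 22500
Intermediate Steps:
X = 9 (X = -3 + 12 = 9)
((93 - 1*252) + X)² = ((93 - 1*252) + 9)² = ((93 - 252) + 9)² = (-159 + 9)² = (-150)² = 22500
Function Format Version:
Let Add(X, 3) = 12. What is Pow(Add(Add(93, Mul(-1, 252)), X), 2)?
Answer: 22500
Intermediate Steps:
X = 9 (X = Add(-3, 12) = 9)
Pow(Add(Add(93, Mul(-1, 252)), X), 2) = Pow(Add(Add(93, Mul(-1, 252)), 9), 2) = Pow(Add(Add(93, -252), 9), 2) = Pow(Add(-159, 9), 2) = Pow(-150, 2) = 22500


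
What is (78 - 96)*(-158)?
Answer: 2844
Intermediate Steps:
(78 - 96)*(-158) = -18*(-158) = 2844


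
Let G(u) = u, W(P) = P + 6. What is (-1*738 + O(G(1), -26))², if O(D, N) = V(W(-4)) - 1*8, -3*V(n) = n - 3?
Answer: 5004169/9 ≈ 5.5602e+5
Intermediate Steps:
W(P) = 6 + P
V(n) = 1 - n/3 (V(n) = -(n - 3)/3 = -(-3 + n)/3 = 1 - n/3)
O(D, N) = -23/3 (O(D, N) = (1 - (6 - 4)/3) - 1*8 = (1 - ⅓*2) - 8 = (1 - ⅔) - 8 = ⅓ - 8 = -23/3)
(-1*738 + O(G(1), -26))² = (-1*738 - 23/3)² = (-738 - 23/3)² = (-2237/3)² = 5004169/9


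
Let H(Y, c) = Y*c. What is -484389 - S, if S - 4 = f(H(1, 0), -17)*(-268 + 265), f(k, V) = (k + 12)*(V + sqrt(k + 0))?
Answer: -485005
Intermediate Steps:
f(k, V) = (12 + k)*(V + sqrt(k))
S = 616 (S = 4 + ((1*0)**(3/2) + 12*(-17) + 12*sqrt(1*0) - 17*0)*(-268 + 265) = 4 + (0**(3/2) - 204 + 12*sqrt(0) - 17*0)*(-3) = 4 + (0 - 204 + 12*0 + 0)*(-3) = 4 + (0 - 204 + 0 + 0)*(-3) = 4 - 204*(-3) = 4 + 612 = 616)
-484389 - S = -484389 - 1*616 = -484389 - 616 = -485005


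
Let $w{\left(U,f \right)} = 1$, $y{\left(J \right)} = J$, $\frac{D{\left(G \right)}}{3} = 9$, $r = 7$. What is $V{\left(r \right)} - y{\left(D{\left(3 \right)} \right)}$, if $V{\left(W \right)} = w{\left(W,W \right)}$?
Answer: $-26$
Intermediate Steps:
$D{\left(G \right)} = 27$ ($D{\left(G \right)} = 3 \cdot 9 = 27$)
$V{\left(W \right)} = 1$
$V{\left(r \right)} - y{\left(D{\left(3 \right)} \right)} = 1 - 27 = -26$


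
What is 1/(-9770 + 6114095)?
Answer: 1/6104325 ≈ 1.6382e-7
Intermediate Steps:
1/(-9770 + 6114095) = 1/6104325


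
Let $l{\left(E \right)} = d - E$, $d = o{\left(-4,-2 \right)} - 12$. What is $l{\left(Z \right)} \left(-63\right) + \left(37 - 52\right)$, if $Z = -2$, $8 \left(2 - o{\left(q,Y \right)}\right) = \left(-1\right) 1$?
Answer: $\frac{3849}{8} \approx 481.13$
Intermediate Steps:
$o{\left(q,Y \right)} = \frac{17}{8}$ ($o{\left(q,Y \right)} = 2 - \frac{\left(-1\right) 1}{8} = 2 - - \frac{1}{8} = 2 + \frac{1}{8} = \frac{17}{8}$)
$d = - \frac{79}{8}$ ($d = \frac{17}{8} - 12 = - \frac{79}{8} \approx -9.875$)
$l{\left(E \right)} = - \frac{79}{8} - E$
$l{\left(Z \right)} \left(-63\right) + \left(37 - 52\right) = \left(- \frac{79}{8} - -2\right) \left(-63\right) + \left(37 - 52\right) = \left(- \frac{79}{8} + 2\right) \left(-63\right) + \left(37 - 52\right) = \left(- \frac{63}{8}\right) \left(-63\right) - 15 = \frac{3969}{8} - 15 = \frac{3849}{8}$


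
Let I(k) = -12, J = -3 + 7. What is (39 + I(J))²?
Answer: 729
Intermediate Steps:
J = 4
(39 + I(J))² = (39 - 12)² = 27² = 729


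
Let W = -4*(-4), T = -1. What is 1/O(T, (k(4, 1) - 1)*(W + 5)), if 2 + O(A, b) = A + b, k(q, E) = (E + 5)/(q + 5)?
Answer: -⅒ ≈ -0.10000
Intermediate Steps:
k(q, E) = (5 + E)/(5 + q)
W = 16
O(A, b) = -2 + A + b (O(A, b) = -2 + (A + b) = -2 + A + b)
1/O(T, (k(4, 1) - 1)*(W + 5)) = 1/(-2 - 1 + ((5 + 1)/(5 + 4) - 1)*(16 + 5)) = 1/(-2 - 1 + (6/9 - 1)*21) = 1/(-2 - 1 + ((⅑)*6 - 1)*21) = 1/(-2 - 1 + (⅔ - 1)*21) = 1/(-2 - 1 - ⅓*21) = 1/(-2 - 1 - 7) = 1/(-10) = -⅒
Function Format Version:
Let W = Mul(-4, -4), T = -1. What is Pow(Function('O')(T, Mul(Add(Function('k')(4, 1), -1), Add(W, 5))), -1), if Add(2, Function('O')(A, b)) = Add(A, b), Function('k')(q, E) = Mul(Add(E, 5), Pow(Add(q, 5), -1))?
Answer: Rational(-1, 10) ≈ -0.10000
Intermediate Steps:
Function('k')(q, E) = Mul(Pow(Add(5, q), -1), Add(5, E)) (Function('k')(q, E) = Mul(Add(5, E), Pow(Add(5, q), -1)) = Mul(Pow(Add(5, q), -1), Add(5, E)))
W = 16
Function('O')(A, b) = Add(-2, A, b) (Function('O')(A, b) = Add(-2, Add(A, b)) = Add(-2, A, b))
Pow(Function('O')(T, Mul(Add(Function('k')(4, 1), -1), Add(W, 5))), -1) = Pow(Add(-2, -1, Mul(Add(Mul(Pow(Add(5, 4), -1), Add(5, 1)), -1), Add(16, 5))), -1) = Pow(Add(-2, -1, Mul(Add(Mul(Pow(9, -1), 6), -1), 21)), -1) = Pow(Add(-2, -1, Mul(Add(Mul(Rational(1, 9), 6), -1), 21)), -1) = Pow(Add(-2, -1, Mul(Add(Rational(2, 3), -1), 21)), -1) = Pow(Add(-2, -1, Mul(Rational(-1, 3), 21)), -1) = Pow(Add(-2, -1, -7), -1) = Pow(-10, -1) = Rational(-1, 10)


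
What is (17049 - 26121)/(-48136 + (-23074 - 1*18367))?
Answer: 1008/9953 ≈ 0.10128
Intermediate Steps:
(17049 - 26121)/(-48136 + (-23074 - 1*18367)) = -9072/(-48136 + (-23074 - 18367)) = -9072/(-48136 - 41441) = -9072/(-89577) = -9072*(-1/89577) = 1008/9953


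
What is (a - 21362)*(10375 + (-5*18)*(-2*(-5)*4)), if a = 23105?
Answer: 11808825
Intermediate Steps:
(a - 21362)*(10375 + (-5*18)*(-2*(-5)*4)) = (23105 - 21362)*(10375 + (-5*18)*(-2*(-5)*4)) = 1743*(10375 - 900*4) = 1743*(10375 - 90*40) = 1743*(10375 - 3600) = 1743*6775 = 11808825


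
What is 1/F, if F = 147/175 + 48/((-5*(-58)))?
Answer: 725/729 ≈ 0.99451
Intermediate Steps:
F = 729/725 (F = 147*(1/175) + 48/290 = 21/25 + 48*(1/290) = 21/25 + 24/145 = 729/725 ≈ 1.0055)
1/F = 1/(729/725) = 725/729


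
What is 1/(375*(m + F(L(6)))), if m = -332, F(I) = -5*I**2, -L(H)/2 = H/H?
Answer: -1/132000 ≈ -7.5758e-6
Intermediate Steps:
L(H) = -2 (L(H) = -2*H/H = -2*1 = -2)
1/(375*(m + F(L(6)))) = 1/(375*(-332 - 5*(-2)**2)) = 1/(375*(-332 - 5*4)) = 1/(375*(-332 - 20)) = 1/(375*(-352)) = 1/(-132000) = -1/132000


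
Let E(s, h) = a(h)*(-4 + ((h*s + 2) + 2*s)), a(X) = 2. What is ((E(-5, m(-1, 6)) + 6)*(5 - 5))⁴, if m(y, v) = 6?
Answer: 0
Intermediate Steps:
E(s, h) = -4 + 4*s + 2*h*s (E(s, h) = 2*(-4 + ((h*s + 2) + 2*s)) = 2*(-4 + ((2 + h*s) + 2*s)) = 2*(-4 + (2 + 2*s + h*s)) = 2*(-2 + 2*s + h*s) = -4 + 4*s + 2*h*s)
((E(-5, m(-1, 6)) + 6)*(5 - 5))⁴ = (((-4 + 4*(-5) + 2*6*(-5)) + 6)*(5 - 5))⁴ = (((-4 - 20 - 60) + 6)*0)⁴ = ((-84 + 6)*0)⁴ = (-78*0)⁴ = 0⁴ = 0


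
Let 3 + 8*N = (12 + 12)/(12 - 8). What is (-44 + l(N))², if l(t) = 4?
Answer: 1600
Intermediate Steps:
N = 3/8 (N = -3/8 + ((12 + 12)/(12 - 8))/8 = -3/8 + (24/4)/8 = -3/8 + (24*(¼))/8 = -3/8 + (⅛)*6 = -3/8 + ¾ = 3/8 ≈ 0.37500)
(-44 + l(N))² = (-44 + 4)² = (-40)² = 1600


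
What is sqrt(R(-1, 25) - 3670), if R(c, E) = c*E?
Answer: I*sqrt(3695) ≈ 60.786*I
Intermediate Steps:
R(c, E) = E*c
sqrt(R(-1, 25) - 3670) = sqrt(25*(-1) - 3670) = sqrt(-25 - 3670) = sqrt(-3695) = I*sqrt(3695)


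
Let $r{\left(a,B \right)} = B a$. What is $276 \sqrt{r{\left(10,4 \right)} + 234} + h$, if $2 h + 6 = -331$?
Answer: $- \frac{337}{2} + 276 \sqrt{274} \approx 4400.1$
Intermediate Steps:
$h = - \frac{337}{2}$ ($h = -3 + \frac{1}{2} \left(-331\right) = -3 - \frac{331}{2} = - \frac{337}{2} \approx -168.5$)
$276 \sqrt{r{\left(10,4 \right)} + 234} + h = 276 \sqrt{4 \cdot 10 + 234} - \frac{337}{2} = 276 \sqrt{40 + 234} - \frac{337}{2} = 276 \sqrt{274} - \frac{337}{2} = - \frac{337}{2} + 276 \sqrt{274}$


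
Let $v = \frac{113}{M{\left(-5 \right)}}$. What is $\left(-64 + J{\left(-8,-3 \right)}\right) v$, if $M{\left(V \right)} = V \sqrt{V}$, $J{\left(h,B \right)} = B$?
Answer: $- \frac{7571 i \sqrt{5}}{25} \approx - 677.17 i$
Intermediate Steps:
$M{\left(V \right)} = V^{\frac{3}{2}}$
$v = \frac{113 i \sqrt{5}}{25}$ ($v = \frac{113}{\left(-5\right)^{\frac{3}{2}}} = \frac{113}{\left(-5\right) i \sqrt{5}} = 113 \frac{i \sqrt{5}}{25} = \frac{113 i \sqrt{5}}{25} \approx 10.107 i$)
$\left(-64 + J{\left(-8,-3 \right)}\right) v = \left(-64 - 3\right) \frac{113 i \sqrt{5}}{25} = - 67 \frac{113 i \sqrt{5}}{25} = - \frac{7571 i \sqrt{5}}{25}$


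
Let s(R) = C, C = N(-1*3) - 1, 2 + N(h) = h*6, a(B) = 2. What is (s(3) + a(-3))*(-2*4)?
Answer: 152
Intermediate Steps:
N(h) = -2 + 6*h (N(h) = -2 + h*6 = -2 + 6*h)
C = -21 (C = (-2 + 6*(-1*3)) - 1 = (-2 + 6*(-3)) - 1 = (-2 - 18) - 1 = -20 - 1 = -21)
s(R) = -21
(s(3) + a(-3))*(-2*4) = (-21 + 2)*(-2*4) = -19*(-8) = 152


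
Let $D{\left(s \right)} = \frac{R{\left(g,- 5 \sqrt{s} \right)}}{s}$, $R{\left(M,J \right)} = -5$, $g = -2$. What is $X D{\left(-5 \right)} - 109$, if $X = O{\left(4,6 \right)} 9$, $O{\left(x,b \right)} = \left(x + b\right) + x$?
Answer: $17$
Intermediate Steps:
$O{\left(x,b \right)} = b + 2 x$ ($O{\left(x,b \right)} = \left(b + x\right) + x = b + 2 x$)
$D{\left(s \right)} = - \frac{5}{s}$
$X = 126$ ($X = \left(6 + 2 \cdot 4\right) 9 = \left(6 + 8\right) 9 = 14 \cdot 9 = 126$)
$X D{\left(-5 \right)} - 109 = 126 \left(- \frac{5}{-5}\right) - 109 = 126 \left(\left(-5\right) \left(- \frac{1}{5}\right)\right) - 109 = 126 \cdot 1 - 109 = 126 - 109 = 17$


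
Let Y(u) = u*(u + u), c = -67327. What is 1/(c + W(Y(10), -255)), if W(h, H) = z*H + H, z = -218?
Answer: -1/11992 ≈ -8.3389e-5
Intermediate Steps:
Y(u) = 2*u² (Y(u) = u*(2*u) = 2*u²)
W(h, H) = -217*H (W(h, H) = -218*H + H = -217*H)
1/(c + W(Y(10), -255)) = 1/(-67327 - 217*(-255)) = 1/(-67327 + 55335) = 1/(-11992) = -1/11992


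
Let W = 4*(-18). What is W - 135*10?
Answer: -1422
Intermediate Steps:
W = -72
W - 135*10 = -72 - 135*10 = -72 - 1350 = -1422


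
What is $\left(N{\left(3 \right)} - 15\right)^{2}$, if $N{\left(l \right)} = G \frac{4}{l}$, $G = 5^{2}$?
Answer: $\frac{3025}{9} \approx 336.11$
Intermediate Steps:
$G = 25$
$N{\left(l \right)} = \frac{100}{l}$ ($N{\left(l \right)} = 25 \frac{4}{l} = \frac{100}{l}$)
$\left(N{\left(3 \right)} - 15\right)^{2} = \left(\frac{100}{3} - 15\right)^{2} = \left(\frac{55}{3}\right)^{2} = \frac{3025}{9}$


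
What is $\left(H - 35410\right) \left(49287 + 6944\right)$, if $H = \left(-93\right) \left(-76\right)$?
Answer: $-1593699002$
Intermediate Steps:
$H = 7068$
$\left(H - 35410\right) \left(49287 + 6944\right) = \left(7068 - 35410\right) \left(49287 + 6944\right) = \left(-28342\right) 56231 = -1593699002$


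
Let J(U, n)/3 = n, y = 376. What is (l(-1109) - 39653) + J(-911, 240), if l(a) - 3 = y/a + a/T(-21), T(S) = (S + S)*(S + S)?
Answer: -76159717825/1956276 ≈ -38931.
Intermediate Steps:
T(S) = 4*S**2 (T(S) = (2*S)*(2*S) = 4*S**2)
J(U, n) = 3*n
l(a) = 3 + 376/a + a/1764 (l(a) = 3 + (376/a + a/((4*(-21)**2))) = 3 + (376/a + a/((4*441))) = 3 + (376/a + a/1764) = 3 + 376/a + a/1764)
(l(-1109) - 39653) + J(-911, 240) = ((3 + 376/(-1109) + (1/1764)*(-1109)) - 39653) + 3*240 = ((3 + 376*(-1/1109) - 1109/1764) - 39653) + 720 = ((3 - 376/1109 - 1109/1764) - 39653) + 720 = (3975683/1956276 - 39653) + 720 = -77568236545/1956276 + 720 = -76159717825/1956276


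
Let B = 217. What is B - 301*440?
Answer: -132223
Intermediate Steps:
B - 301*440 = 217 - 301*440 = 217 - 132440 = -132223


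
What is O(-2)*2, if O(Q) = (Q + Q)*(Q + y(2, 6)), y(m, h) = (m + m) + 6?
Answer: -64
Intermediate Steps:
y(m, h) = 6 + 2*m (y(m, h) = 2*m + 6 = 6 + 2*m)
O(Q) = 2*Q*(10 + Q) (O(Q) = (Q + Q)*(Q + (6 + 2*2)) = (2*Q)*(Q + (6 + 4)) = (2*Q)*(Q + 10) = (2*Q)*(10 + Q) = 2*Q*(10 + Q))
O(-2)*2 = (2*(-2)*(10 - 2))*2 = (2*(-2)*8)*2 = -32*2 = -64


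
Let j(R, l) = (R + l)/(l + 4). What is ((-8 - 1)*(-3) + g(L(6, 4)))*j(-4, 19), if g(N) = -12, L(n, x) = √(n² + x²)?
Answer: 225/23 ≈ 9.7826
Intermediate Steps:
j(R, l) = (R + l)/(4 + l)
((-8 - 1)*(-3) + g(L(6, 4)))*j(-4, 19) = ((-8 - 1)*(-3) - 12)*((-4 + 19)/(4 + 19)) = (-9*(-3) - 12)*(15/23) = (27 - 12)*((1/23)*15) = 15*(15/23) = 225/23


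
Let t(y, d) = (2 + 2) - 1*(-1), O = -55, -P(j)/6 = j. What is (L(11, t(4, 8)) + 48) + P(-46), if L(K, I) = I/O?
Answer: 3563/11 ≈ 323.91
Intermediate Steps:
P(j) = -6*j
t(y, d) = 5 (t(y, d) = 4 + 1 = 5)
L(K, I) = -I/55 (L(K, I) = I/(-55) = I*(-1/55) = -I/55)
(L(11, t(4, 8)) + 48) + P(-46) = (-1/55*5 + 48) - 6*(-46) = (-1/11 + 48) + 276 = 527/11 + 276 = 3563/11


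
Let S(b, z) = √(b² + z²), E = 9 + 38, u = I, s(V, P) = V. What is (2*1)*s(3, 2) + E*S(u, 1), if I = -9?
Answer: 6 + 47*√82 ≈ 431.60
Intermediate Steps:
u = -9
E = 47
(2*1)*s(3, 2) + E*S(u, 1) = (2*1)*3 + 47*√((-9)² + 1²) = 2*3 + 47*√(81 + 1) = 6 + 47*√82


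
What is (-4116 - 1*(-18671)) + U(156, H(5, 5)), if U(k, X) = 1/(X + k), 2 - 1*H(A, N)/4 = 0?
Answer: 2387021/164 ≈ 14555.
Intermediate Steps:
H(A, N) = 8 (H(A, N) = 8 - 4*0 = 8 + 0 = 8)
(-4116 - 1*(-18671)) + U(156, H(5, 5)) = (-4116 - 1*(-18671)) + 1/(8 + 156) = (-4116 + 18671) + 1/164 = 14555 + 1/164 = 2387021/164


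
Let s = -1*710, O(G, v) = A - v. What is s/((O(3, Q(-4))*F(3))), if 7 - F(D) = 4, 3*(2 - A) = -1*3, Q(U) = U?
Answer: -710/21 ≈ -33.810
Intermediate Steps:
A = 3 (A = 2 - (-1)*3/3 = 2 - 1/3*(-3) = 2 + 1 = 3)
F(D) = 3 (F(D) = 7 - 1*4 = 7 - 4 = 3)
O(G, v) = 3 - v
s = -710
s/((O(3, Q(-4))*F(3))) = -710*1/(3*(3 - 1*(-4))) = -710*1/(3*(3 + 4)) = -710/(7*3) = -710/21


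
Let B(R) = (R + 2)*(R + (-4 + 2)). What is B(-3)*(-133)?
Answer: -665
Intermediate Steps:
B(R) = (-2 + R)*(2 + R) (B(R) = (2 + R)*(R - 2) = (2 + R)*(-2 + R) = (-2 + R)*(2 + R))
B(-3)*(-133) = (-4 + (-3)²)*(-133) = (-4 + 9)*(-133) = 5*(-133) = -665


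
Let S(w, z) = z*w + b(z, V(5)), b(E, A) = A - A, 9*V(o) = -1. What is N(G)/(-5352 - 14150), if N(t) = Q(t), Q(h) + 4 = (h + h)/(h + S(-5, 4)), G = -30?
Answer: 1/6965 ≈ 0.00014358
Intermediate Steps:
V(o) = -⅑ (V(o) = (⅑)*(-1) = -⅑)
b(E, A) = 0
S(w, z) = w*z (S(w, z) = z*w + 0 = w*z + 0 = w*z)
Q(h) = -4 + 2*h/(-20 + h) (Q(h) = -4 + (h + h)/(h - 5*4) = -4 + (2*h)/(h - 20) = -4 + (2*h)/(-20 + h) = -4 + 2*h/(-20 + h))
N(t) = 2*(40 - t)/(-20 + t)
N(G)/(-5352 - 14150) = (2*(40 - 1*(-30))/(-20 - 30))/(-5352 - 14150) = (2*(40 + 30)/(-50))/(-19502) = (2*(-1/50)*70)*(-1/19502) = -14/5*(-1/19502) = 1/6965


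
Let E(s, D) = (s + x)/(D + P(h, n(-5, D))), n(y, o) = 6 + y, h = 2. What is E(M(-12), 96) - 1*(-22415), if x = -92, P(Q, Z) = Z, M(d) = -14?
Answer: 2174149/97 ≈ 22414.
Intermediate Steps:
E(s, D) = (-92 + s)/(1 + D) (E(s, D) = (s - 92)/(D + (6 - 5)) = (-92 + s)/(D + 1) = (-92 + s)/(1 + D))
E(M(-12), 96) - 1*(-22415) = (-92 - 14)/(1 + 96) - 1*(-22415) = -106/97 + 22415 = 2174149/97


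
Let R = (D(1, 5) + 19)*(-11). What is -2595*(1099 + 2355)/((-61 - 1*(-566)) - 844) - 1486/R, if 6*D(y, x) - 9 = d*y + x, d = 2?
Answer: 2136716404/80795 ≈ 26446.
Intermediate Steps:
D(y, x) = 3/2 + y/3 + x/6 (D(y, x) = 3/2 + (2*y + x)/6 = 3/2 + (x + 2*y)/6 = 3/2 + (y/3 + x/6) = 3/2 + y/3 + x/6)
R = -715/3 (R = ((3/2 + (1/3)*1 + (1/6)*5) + 19)*(-11) = ((3/2 + 1/3 + 5/6) + 19)*(-11) = (8/3 + 19)*(-11) = (65/3)*(-11) = -715/3 ≈ -238.33)
-2595*(1099 + 2355)/((-61 - 1*(-566)) - 844) - 1486/R = -2595*(1099 + 2355)/((-61 - 1*(-566)) - 844) - 1486/(-715/3) = -2595*3454/((-61 + 566) - 844) - 1486*(-3/715) = -2595*3454/(505 - 844) + 4458/715 = -2595/((-339*1/3454)) + 4458/715 = -2595/(-339/3454) + 4458/715 = -2595*(-3454/339) + 4458/715 = 2987710/113 + 4458/715 = 2136716404/80795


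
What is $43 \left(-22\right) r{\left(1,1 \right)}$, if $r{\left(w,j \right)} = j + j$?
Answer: $-1892$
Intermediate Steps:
$r{\left(w,j \right)} = 2 j$
$43 \left(-22\right) r{\left(1,1 \right)} = 43 \left(-22\right) 2 \cdot 1 = \left(-946\right) 2 = -1892$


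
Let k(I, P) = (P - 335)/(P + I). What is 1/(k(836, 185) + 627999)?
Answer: 1021/641186829 ≈ 1.5924e-6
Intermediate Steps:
k(I, P) = (-335 + P)/(I + P)
1/(k(836, 185) + 627999) = 1/((-335 + 185)/(836 + 185) + 627999) = 1/(-150/1021 + 627999) = 1/(641186829/1021) = 1021/641186829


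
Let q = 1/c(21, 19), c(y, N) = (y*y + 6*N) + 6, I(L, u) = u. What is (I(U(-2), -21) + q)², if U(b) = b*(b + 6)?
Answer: 138768400/314721 ≈ 440.93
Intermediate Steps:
U(b) = b*(6 + b)
c(y, N) = 6 + y² + 6*N (c(y, N) = (y² + 6*N) + 6 = 6 + y² + 6*N)
q = 1/561 (q = 1/(6 + 21² + 6*19) = 1/(6 + 441 + 114) = 1/561 ≈ 0.0017825)
(I(U(-2), -21) + q)² = (-21 + 1/561)² = (-11780/561)² = 138768400/314721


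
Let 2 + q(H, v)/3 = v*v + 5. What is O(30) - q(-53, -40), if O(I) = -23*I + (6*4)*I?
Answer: -4779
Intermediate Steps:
q(H, v) = 9 + 3*v² (q(H, v) = -6 + 3*(v*v + 5) = -6 + 3*(v² + 5) = -6 + 3*(5 + v²) = -6 + (15 + 3*v²) = 9 + 3*v²)
O(I) = I (O(I) = -23*I + 24*I = I)
O(30) - q(-53, -40) = 30 - (9 + 3*(-40)²) = 30 - (9 + 3*1600) = 30 - (9 + 4800) = 30 - 1*4809 = 30 - 4809 = -4779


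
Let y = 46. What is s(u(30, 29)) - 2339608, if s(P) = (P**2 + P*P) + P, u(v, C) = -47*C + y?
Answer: 1128053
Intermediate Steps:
u(v, C) = 46 - 47*C (u(v, C) = -47*C + 46 = 46 - 47*C)
s(P) = P + 2*P**2 (s(P) = (P**2 + P**2) + P = 2*P**2 + P = P + 2*P**2)
s(u(30, 29)) - 2339608 = (46 - 47*29)*(1 + 2*(46 - 47*29)) - 2339608 = (46 - 1363)*(1 + 2*(46 - 1363)) - 2339608 = -1317*(1 + 2*(-1317)) - 2339608 = -1317*(1 - 2634) - 2339608 = -1317*(-2633) - 2339608 = 3467661 - 2339608 = 1128053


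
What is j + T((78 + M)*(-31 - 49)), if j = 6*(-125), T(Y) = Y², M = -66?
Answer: 920850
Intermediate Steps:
j = -750
j + T((78 + M)*(-31 - 49)) = -750 + ((78 - 66)*(-31 - 49))² = -750 + (12*(-80))² = -750 + (-960)² = -750 + 921600 = 920850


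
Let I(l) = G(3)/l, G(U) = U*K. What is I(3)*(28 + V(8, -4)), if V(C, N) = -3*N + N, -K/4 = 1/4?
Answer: -36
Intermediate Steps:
K = -1 (K = -4/4 = -4*¼ = -1)
G(U) = -U (G(U) = U*(-1) = -U)
I(l) = -3/l (I(l) = (-1*3)/l = -3/l)
V(C, N) = -2*N
I(3)*(28 + V(8, -4)) = (-3/3)*(28 - 2*(-4)) = (-3*⅓)*(28 + 8) = -1*36 = -36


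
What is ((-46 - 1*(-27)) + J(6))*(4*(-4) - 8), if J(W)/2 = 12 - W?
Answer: 168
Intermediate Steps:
J(W) = 24 - 2*W (J(W) = 2*(12 - W) = 24 - 2*W)
((-46 - 1*(-27)) + J(6))*(4*(-4) - 8) = ((-46 - 1*(-27)) + (24 - 2*6))*(4*(-4) - 8) = ((-46 + 27) + (24 - 12))*(-16 - 8) = (-19 + 12)*(-24) = -7*(-24) = 168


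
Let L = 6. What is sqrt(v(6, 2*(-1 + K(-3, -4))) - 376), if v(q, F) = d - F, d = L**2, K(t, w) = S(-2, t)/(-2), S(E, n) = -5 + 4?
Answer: I*sqrt(339) ≈ 18.412*I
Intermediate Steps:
S(E, n) = -1
K(t, w) = 1/2 (K(t, w) = -1/(-2) = -1*(-1/2) = 1/2)
d = 36 (d = 6**2 = 36)
v(q, F) = 36 - F
sqrt(v(6, 2*(-1 + K(-3, -4))) - 376) = sqrt((36 - 2*(-1 + 1/2)) - 376) = sqrt((36 - 2*(-1)/2) - 376) = sqrt((36 - 1*(-1)) - 376) = sqrt((36 + 1) - 376) = sqrt(37 - 376) = sqrt(-339) = I*sqrt(339)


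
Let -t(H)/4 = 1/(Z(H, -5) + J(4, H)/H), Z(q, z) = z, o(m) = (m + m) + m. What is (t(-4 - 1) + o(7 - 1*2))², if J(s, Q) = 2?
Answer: 180625/729 ≈ 247.77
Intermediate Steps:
o(m) = 3*m (o(m) = 2*m + m = 3*m)
t(H) = -4/(-5 + 2/H)
(t(-4 - 1) + o(7 - 1*2))² = (4*(-4 - 1)/(-2 + 5*(-4 - 1)) + 3*(7 - 1*2))² = (4*(-5)/(-2 + 5*(-5)) + 3*(7 - 2))² = (4*(-5)/(-2 - 25) + 3*5)² = (4*(-5)/(-27) + 15)² = (4*(-5)*(-1/27) + 15)² = (20/27 + 15)² = (425/27)² = 180625/729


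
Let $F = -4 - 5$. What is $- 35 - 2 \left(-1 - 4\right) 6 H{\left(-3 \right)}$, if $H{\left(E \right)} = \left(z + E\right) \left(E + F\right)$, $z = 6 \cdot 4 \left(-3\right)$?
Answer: $-1890000$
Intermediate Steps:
$F = -9$ ($F = -4 - 5 = -9$)
$z = -72$ ($z = 24 \left(-3\right) = -72$)
$H{\left(E \right)} = \left(-72 + E\right) \left(-9 + E\right)$ ($H{\left(E \right)} = \left(-72 + E\right) \left(E - 9\right) = \left(-72 + E\right) \left(-9 + E\right)$)
$- 35 - 2 \left(-1 - 4\right) 6 H{\left(-3 \right)} = - 35 - 2 \left(-1 - 4\right) 6 \left(648 + \left(-3\right)^{2} - -243\right) = - 35 \left(-2\right) \left(-5\right) 6 \left(648 + 9 + 243\right) = - 35 \cdot 10 \cdot 6 \cdot 900 = \left(-35\right) 60 \cdot 900 = \left(-2100\right) 900 = -1890000$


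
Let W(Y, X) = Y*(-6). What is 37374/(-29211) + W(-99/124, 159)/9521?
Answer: -7351090427/5747770574 ≈ -1.2789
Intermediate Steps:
W(Y, X) = -6*Y
37374/(-29211) + W(-99/124, 159)/9521 = 37374/(-29211) - (-594)/124/9521 = 37374*(-1/29211) - (-594)/124*(1/9521) = -12458/9737 - 6*(-99/124)*(1/9521) = -12458/9737 + (297/62)*(1/9521) = -12458/9737 + 297/590302 = -7351090427/5747770574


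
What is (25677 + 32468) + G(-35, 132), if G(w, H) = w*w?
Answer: 59370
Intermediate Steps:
G(w, H) = w²
(25677 + 32468) + G(-35, 132) = (25677 + 32468) + (-35)² = 58145 + 1225 = 59370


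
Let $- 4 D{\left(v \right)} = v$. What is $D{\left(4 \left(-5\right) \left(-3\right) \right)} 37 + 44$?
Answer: $-511$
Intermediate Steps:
$D{\left(v \right)} = - \frac{v}{4}$
$D{\left(4 \left(-5\right) \left(-3\right) \right)} 37 + 44 = - \frac{4 \left(-5\right) \left(-3\right)}{4} \cdot 37 + 44 = - \frac{\left(-20\right) \left(-3\right)}{4} \cdot 37 + 44 = \left(- \frac{1}{4}\right) 60 \cdot 37 + 44 = \left(-15\right) 37 + 44 = -555 + 44 = -511$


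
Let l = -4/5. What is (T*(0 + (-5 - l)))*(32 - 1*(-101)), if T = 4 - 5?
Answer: 2793/5 ≈ 558.60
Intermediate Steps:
T = -1
l = -4/5 (l = (1/5)*(-4) = -4/5 ≈ -0.80000)
(T*(0 + (-5 - l)))*(32 - 1*(-101)) = (-(0 + (-5 - 1*(-4/5))))*(32 - 1*(-101)) = (-(0 + (-5 + 4/5)))*(32 + 101) = -(0 - 21/5)*133 = -1*(-21/5)*133 = (21/5)*133 = 2793/5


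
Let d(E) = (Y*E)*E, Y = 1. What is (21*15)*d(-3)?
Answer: 2835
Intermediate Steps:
d(E) = E**2 (d(E) = (1*E)*E = E*E = E**2)
(21*15)*d(-3) = (21*15)*(-3)**2 = 315*9 = 2835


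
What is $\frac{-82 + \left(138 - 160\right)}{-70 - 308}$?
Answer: $\frac{52}{189} \approx 0.27513$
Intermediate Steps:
$\frac{-82 + \left(138 - 160\right)}{-70 - 308} = \frac{-82 + \left(138 - 160\right)}{-378} = \left(-82 - 22\right) \left(- \frac{1}{378}\right) = \left(-104\right) \left(- \frac{1}{378}\right) = \frac{52}{189}$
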